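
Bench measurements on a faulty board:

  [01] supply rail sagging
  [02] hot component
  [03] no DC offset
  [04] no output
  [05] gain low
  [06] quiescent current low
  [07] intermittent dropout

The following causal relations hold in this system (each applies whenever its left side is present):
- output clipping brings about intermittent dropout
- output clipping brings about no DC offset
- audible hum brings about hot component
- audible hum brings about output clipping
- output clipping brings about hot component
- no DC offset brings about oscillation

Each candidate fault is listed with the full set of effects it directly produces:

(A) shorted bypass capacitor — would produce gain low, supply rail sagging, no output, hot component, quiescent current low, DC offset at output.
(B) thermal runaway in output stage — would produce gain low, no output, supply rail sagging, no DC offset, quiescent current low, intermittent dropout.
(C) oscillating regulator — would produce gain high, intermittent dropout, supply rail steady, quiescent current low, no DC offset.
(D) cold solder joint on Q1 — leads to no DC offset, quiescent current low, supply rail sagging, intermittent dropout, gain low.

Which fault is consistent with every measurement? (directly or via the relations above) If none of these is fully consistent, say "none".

none

Per-candidate check:
(A) shorted bypass capacitor — supply rail sagging match; hot component match; no DC offset miss; no output match; gain low match; quiescent current low match; intermittent dropout miss
(B) thermal runaway in output stage — supply rail sagging match; hot component miss; no DC offset match; no output match; gain low match; quiescent current low match; intermittent dropout match
(C) oscillating regulator — fails on supply rail sagging, hot component, no output, gain low (predicts supply rail steady, not supply rail sagging; predicts gain high, not gain low)
(D) cold solder joint on Q1 — does not account for hot component, no output
Every candidate fails on at least one observation.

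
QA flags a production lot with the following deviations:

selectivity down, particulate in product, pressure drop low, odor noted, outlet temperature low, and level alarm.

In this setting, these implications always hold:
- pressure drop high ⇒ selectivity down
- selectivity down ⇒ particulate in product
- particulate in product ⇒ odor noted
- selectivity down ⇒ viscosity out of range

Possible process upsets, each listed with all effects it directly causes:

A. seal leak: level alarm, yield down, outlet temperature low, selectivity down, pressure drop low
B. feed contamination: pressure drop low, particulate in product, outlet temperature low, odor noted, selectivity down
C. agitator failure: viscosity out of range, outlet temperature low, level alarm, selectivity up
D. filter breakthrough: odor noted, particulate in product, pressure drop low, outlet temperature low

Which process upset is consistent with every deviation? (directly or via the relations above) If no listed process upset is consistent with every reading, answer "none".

Testing each hypothesis:
(A) seal leak — selectivity down match; particulate in product match (by selectivity down → particulate in product); pressure drop low match; odor noted match (by selectivity down → particulate in product → odor noted); outlet temperature low match; level alarm match
(B) feed contamination — does not account for level alarm
(C) agitator failure — fails on selectivity down, particulate in product, pressure drop low, odor noted (predicts selectivity up, not selectivity down)
(D) filter breakthrough — does not account for selectivity down, level alarm
(A) is the only candidate with no mismatches.

A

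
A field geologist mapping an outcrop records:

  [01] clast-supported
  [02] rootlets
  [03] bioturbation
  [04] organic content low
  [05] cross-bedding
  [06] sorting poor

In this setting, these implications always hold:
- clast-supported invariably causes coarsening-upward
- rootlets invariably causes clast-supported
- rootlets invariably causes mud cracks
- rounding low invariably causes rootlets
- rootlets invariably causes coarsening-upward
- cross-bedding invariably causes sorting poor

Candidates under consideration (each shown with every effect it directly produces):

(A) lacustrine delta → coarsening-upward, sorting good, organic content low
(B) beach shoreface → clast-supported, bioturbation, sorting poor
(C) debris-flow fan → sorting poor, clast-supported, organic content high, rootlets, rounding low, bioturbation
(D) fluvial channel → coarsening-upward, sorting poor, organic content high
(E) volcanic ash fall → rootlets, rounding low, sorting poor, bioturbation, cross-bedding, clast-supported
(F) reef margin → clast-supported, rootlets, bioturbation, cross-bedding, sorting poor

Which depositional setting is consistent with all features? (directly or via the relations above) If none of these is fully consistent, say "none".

Checking each candidate against the observations:
(A) lacustrine delta — clast-supported -; rootlets -; bioturbation -; organic content low +; cross-bedding -; sorting poor -
(B) beach shoreface — does not account for rootlets, organic content low, cross-bedding
(C) debris-flow fan — fails on organic content low, cross-bedding (predicts organic content high, not organic content low)
(D) fluvial channel — fails on clast-supported, rootlets, bioturbation, organic content low, cross-bedding (predicts organic content high, not organic content low)
(E) volcanic ash fall — does not account for organic content low
(F) reef margin — clast-supported +; rootlets +; bioturbation +; organic content low -; cross-bedding +; sorting poor +
Every candidate fails on at least one observation.

none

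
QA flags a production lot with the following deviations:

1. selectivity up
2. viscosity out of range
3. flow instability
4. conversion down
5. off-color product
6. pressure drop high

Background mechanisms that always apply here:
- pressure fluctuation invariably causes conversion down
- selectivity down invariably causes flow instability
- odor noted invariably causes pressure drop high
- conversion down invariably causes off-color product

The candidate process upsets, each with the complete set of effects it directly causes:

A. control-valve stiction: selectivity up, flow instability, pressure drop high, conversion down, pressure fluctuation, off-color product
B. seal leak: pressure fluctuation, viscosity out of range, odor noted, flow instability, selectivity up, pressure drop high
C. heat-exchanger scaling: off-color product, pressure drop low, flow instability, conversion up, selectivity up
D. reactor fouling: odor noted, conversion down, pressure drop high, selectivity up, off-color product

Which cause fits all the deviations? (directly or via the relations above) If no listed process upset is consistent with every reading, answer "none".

B

Testing each hypothesis:
(A) control-valve stiction — selectivity up ✓; viscosity out of range ✗; flow instability ✓; conversion down ✓; off-color product ✓; pressure drop high ✓
(B) seal leak — accounts for every observation (conversion down by pressure fluctuation → conversion down)
(C) heat-exchanger scaling — selectivity up ✓; viscosity out of range ✗; flow instability ✓; conversion down ✗; off-color product ✓; pressure drop high ✗
(D) reactor fouling — does not account for viscosity out of range, flow instability
(B) alone accounts for all the evidence.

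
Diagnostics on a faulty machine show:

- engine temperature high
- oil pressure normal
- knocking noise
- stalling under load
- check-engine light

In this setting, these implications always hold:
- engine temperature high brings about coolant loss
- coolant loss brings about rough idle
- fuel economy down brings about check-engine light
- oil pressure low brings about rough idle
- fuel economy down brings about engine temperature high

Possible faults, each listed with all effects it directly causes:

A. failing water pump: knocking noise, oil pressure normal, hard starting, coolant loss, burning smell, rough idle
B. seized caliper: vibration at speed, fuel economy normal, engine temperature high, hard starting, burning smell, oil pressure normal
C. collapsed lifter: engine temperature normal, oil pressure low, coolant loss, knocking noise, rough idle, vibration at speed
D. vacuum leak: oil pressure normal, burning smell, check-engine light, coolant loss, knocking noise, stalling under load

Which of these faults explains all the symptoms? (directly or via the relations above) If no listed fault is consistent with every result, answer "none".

Checking each candidate against the observations:
(A) failing water pump — does not account for engine temperature high, stalling under load, check-engine light
(B) seized caliper — engine temperature high ✓; oil pressure normal ✓; knocking noise ✗; stalling under load ✗; check-engine light ✗
(C) collapsed lifter — fails on engine temperature high, oil pressure normal, stalling under load, check-engine light (predicts engine temperature normal, not engine temperature high; predicts oil pressure low, not oil pressure normal)
(D) vacuum leak — engine temperature high ✗; oil pressure normal ✓; knocking noise ✓; stalling under load ✓; check-engine light ✓
Every candidate fails on at least one observation.

none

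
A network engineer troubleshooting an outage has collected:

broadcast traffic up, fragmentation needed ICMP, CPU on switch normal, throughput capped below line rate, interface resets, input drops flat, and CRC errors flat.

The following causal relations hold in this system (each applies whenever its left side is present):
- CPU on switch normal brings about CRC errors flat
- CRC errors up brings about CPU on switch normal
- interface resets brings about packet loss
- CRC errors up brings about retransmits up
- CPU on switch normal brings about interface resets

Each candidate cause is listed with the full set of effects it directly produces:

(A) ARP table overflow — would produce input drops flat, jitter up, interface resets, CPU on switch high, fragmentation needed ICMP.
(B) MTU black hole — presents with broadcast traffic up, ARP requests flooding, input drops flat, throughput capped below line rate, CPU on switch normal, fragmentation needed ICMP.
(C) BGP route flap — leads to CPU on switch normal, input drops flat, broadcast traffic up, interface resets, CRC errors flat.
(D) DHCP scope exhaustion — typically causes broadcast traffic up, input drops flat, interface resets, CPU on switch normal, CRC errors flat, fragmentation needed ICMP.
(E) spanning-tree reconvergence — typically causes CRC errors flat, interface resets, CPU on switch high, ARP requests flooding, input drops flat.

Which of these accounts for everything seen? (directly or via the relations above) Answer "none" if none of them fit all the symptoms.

B

Per-candidate check:
(A) ARP table overflow — fails on broadcast traffic up, CPU on switch normal, throughput capped below line rate, CRC errors flat (predicts CPU on switch high, not CPU on switch normal)
(B) MTU black hole — accounts for every observation (interface resets via CPU on switch normal → interface resets)
(C) BGP route flap — does not account for fragmentation needed ICMP, throughput capped below line rate
(D) DHCP scope exhaustion — does not account for throughput capped below line rate
(E) spanning-tree reconvergence — fails on broadcast traffic up, fragmentation needed ICMP, CPU on switch normal, throughput capped below line rate (predicts CPU on switch high, not CPU on switch normal)
(B) alone accounts for all the evidence.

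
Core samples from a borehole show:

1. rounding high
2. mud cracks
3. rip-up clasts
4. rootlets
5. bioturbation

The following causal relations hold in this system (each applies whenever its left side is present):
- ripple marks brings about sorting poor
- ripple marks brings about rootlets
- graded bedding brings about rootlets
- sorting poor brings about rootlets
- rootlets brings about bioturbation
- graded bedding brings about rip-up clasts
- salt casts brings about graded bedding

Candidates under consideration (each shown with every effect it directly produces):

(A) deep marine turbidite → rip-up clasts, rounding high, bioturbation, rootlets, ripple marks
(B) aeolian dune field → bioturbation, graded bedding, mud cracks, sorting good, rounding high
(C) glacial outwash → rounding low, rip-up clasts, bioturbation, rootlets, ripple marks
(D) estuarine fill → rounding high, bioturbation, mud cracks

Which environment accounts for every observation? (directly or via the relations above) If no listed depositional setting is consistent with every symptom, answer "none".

Per-candidate check:
(A) deep marine turbidite — does not account for mud cracks
(B) aeolian dune field — rounding high match; mud cracks match; rip-up clasts match (by graded bedding → rip-up clasts); rootlets match (by graded bedding → rootlets); bioturbation match
(C) glacial outwash — fails on rounding high, mud cracks (predicts rounding low, not rounding high)
(D) estuarine fill — rounding high match; mud cracks match; rip-up clasts miss; rootlets miss; bioturbation match
(B) alone accounts for all the evidence.

B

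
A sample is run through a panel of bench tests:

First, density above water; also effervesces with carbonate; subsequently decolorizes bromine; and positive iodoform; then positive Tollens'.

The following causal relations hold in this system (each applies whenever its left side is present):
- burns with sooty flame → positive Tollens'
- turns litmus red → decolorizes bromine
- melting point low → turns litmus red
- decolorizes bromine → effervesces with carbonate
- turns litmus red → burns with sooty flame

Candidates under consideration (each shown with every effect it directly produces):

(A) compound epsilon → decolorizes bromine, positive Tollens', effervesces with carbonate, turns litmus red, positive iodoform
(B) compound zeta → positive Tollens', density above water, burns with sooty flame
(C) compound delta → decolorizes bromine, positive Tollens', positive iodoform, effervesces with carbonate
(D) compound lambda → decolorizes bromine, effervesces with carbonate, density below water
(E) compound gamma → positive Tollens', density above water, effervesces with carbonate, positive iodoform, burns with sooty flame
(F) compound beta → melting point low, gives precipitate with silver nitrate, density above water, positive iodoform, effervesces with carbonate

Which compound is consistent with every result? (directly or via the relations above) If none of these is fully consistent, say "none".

Testing each hypothesis:
(A) compound epsilon — density above water -; effervesces with carbonate +; decolorizes bromine +; positive iodoform +; positive Tollens' +
(B) compound zeta — density above water +; effervesces with carbonate -; decolorizes bromine -; positive iodoform -; positive Tollens' +
(C) compound delta — does not account for density above water
(D) compound lambda — fails on density above water, positive iodoform, positive Tollens' (predicts density below water, not density above water)
(E) compound gamma — density above water +; effervesces with carbonate +; decolorizes bromine -; positive iodoform +; positive Tollens' +
(F) compound beta — accounts for every observation (decolorizes bromine by melting point low → turns litmus red → decolorizes bromine)
(F) alone accounts for all the evidence.

F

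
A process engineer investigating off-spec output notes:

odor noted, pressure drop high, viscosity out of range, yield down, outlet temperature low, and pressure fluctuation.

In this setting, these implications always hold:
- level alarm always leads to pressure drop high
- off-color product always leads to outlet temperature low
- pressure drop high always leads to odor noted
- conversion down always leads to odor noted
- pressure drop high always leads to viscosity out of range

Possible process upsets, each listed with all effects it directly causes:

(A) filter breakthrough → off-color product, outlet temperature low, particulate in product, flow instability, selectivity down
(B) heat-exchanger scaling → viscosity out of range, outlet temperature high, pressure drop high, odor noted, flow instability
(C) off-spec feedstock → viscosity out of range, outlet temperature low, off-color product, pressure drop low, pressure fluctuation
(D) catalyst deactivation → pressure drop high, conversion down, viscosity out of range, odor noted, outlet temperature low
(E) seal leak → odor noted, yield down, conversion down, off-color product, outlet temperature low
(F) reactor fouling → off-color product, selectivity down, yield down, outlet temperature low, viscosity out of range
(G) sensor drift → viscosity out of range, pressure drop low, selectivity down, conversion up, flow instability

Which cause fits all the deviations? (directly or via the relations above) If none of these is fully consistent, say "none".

Per-candidate check:
(A) filter breakthrough — odor noted -; pressure drop high -; viscosity out of range -; yield down -; outlet temperature low +; pressure fluctuation -
(B) heat-exchanger scaling — odor noted +; pressure drop high +; viscosity out of range +; yield down -; outlet temperature low -; pressure fluctuation -
(C) off-spec feedstock — fails on odor noted, pressure drop high, yield down (predicts pressure drop low, not pressure drop high)
(D) catalyst deactivation — does not account for yield down, pressure fluctuation
(E) seal leak — does not account for pressure drop high, viscosity out of range, pressure fluctuation
(F) reactor fouling — does not account for odor noted, pressure drop high, pressure fluctuation
(G) sensor drift — fails on odor noted, pressure drop high, yield down, outlet temperature low, pressure fluctuation (predicts pressure drop low, not pressure drop high)
No candidate is consistent with all observations.

none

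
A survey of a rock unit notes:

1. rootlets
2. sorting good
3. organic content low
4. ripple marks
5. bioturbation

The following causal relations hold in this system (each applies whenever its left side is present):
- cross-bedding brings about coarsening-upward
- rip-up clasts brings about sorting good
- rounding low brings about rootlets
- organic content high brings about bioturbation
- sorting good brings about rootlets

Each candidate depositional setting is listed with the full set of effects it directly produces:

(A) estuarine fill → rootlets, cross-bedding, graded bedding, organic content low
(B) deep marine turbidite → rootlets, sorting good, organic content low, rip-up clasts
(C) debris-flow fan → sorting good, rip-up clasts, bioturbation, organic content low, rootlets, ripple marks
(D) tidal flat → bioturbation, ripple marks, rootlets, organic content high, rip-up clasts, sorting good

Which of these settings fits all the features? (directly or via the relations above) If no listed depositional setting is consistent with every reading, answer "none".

Checking each candidate against the observations:
(A) estuarine fill — rootlets yes; sorting good NO; organic content low yes; ripple marks NO; bioturbation NO
(B) deep marine turbidite — rootlets yes; sorting good yes; organic content low yes; ripple marks NO; bioturbation NO
(C) debris-flow fan — accounts for every observation
(D) tidal flat — rootlets yes; sorting good yes; organic content low NO; ripple marks yes; bioturbation yes
(C) is the only candidate with no mismatches.

C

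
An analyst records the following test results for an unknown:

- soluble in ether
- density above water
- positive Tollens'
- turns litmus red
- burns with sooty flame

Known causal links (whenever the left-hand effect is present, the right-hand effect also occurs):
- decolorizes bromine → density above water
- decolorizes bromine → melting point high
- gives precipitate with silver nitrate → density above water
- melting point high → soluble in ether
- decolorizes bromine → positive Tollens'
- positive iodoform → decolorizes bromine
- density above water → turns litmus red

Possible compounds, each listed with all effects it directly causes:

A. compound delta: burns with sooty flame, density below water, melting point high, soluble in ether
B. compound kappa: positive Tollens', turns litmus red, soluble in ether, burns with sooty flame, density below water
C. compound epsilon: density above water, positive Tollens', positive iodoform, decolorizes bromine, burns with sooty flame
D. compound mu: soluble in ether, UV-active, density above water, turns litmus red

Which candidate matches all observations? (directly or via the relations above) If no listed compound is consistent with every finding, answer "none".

C

Testing each hypothesis:
(A) compound delta — fails on density above water, positive Tollens', turns litmus red (predicts density below water, not density above water)
(B) compound kappa — fails on density above water (predicts density below water, not density above water)
(C) compound epsilon — soluble in ether ✓ (via decolorizes bromine → melting point high → soluble in ether); density above water ✓; positive Tollens' ✓; turns litmus red ✓ (via density above water → turns litmus red); burns with sooty flame ✓
(D) compound mu — does not account for positive Tollens', burns with sooty flame
(C) alone accounts for all the evidence.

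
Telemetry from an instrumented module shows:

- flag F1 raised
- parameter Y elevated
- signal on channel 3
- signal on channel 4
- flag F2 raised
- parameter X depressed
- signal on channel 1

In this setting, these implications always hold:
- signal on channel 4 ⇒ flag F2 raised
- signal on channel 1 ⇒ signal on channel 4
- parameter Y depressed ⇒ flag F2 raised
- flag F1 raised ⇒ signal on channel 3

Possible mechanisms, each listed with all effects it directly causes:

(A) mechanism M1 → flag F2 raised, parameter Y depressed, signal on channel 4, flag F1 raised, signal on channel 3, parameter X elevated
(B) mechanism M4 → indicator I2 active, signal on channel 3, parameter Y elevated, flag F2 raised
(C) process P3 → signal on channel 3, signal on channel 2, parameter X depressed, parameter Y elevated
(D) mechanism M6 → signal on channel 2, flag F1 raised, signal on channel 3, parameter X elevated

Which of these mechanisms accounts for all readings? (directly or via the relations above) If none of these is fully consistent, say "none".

none

Testing each hypothesis:
(A) mechanism M1 — flag F1 raised match; parameter Y elevated miss; signal on channel 3 match; signal on channel 4 match; flag F2 raised match; parameter X depressed miss; signal on channel 1 miss
(B) mechanism M4 — does not account for flag F1 raised, signal on channel 4, parameter X depressed, signal on channel 1
(C) process P3 — does not account for flag F1 raised, signal on channel 4, flag F2 raised, signal on channel 1
(D) mechanism M6 — fails on parameter Y elevated, signal on channel 4, flag F2 raised, parameter X depressed, signal on channel 1 (predicts parameter X elevated, not parameter X depressed)
None of the listed candidates fits everything.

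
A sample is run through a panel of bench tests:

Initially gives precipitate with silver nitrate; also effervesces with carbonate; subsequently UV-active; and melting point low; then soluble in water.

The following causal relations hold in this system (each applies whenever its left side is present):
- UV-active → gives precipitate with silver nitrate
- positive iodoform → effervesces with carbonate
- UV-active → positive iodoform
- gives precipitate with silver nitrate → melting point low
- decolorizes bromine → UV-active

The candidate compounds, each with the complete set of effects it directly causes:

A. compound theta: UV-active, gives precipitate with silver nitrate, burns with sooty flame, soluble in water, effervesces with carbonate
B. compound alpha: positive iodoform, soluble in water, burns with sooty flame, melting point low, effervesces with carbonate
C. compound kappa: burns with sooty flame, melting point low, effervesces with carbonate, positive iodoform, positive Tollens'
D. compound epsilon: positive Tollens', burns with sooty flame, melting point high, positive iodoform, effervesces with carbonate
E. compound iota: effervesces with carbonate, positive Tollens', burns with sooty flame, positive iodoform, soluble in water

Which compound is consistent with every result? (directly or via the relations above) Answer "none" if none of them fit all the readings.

A

Testing each hypothesis:
(A) compound theta — gives precipitate with silver nitrate ✓; effervesces with carbonate ✓; UV-active ✓; melting point low ✓ (via gives precipitate with silver nitrate → melting point low); soluble in water ✓
(B) compound alpha — gives precipitate with silver nitrate ✗; effervesces with carbonate ✓; UV-active ✗; melting point low ✓; soluble in water ✓
(C) compound kappa — gives precipitate with silver nitrate ✗; effervesces with carbonate ✓; UV-active ✗; melting point low ✓; soluble in water ✗
(D) compound epsilon — gives precipitate with silver nitrate ✗; effervesces with carbonate ✓; UV-active ✗; melting point low ✗; soluble in water ✗
(E) compound iota — does not account for gives precipitate with silver nitrate, UV-active, melting point low
(A) alone accounts for all the evidence.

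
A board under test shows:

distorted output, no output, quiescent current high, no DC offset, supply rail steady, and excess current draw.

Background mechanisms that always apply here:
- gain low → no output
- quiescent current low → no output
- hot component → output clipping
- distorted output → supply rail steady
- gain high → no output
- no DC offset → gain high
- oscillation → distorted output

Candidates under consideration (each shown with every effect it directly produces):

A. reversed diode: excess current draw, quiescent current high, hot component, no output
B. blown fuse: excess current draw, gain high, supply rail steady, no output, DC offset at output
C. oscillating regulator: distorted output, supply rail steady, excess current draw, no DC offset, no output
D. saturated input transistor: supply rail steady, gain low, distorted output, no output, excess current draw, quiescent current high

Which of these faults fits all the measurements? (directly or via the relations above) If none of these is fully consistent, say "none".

none

Checking each candidate against the observations:
(A) reversed diode — does not account for distorted output, no DC offset, supply rail steady
(B) blown fuse — distorted output -; no output +; quiescent current high -; no DC offset -; supply rail steady +; excess current draw +
(C) oscillating regulator — distorted output +; no output +; quiescent current high -; no DC offset +; supply rail steady +; excess current draw +
(D) saturated input transistor — does not account for no DC offset
Every candidate fails on at least one observation.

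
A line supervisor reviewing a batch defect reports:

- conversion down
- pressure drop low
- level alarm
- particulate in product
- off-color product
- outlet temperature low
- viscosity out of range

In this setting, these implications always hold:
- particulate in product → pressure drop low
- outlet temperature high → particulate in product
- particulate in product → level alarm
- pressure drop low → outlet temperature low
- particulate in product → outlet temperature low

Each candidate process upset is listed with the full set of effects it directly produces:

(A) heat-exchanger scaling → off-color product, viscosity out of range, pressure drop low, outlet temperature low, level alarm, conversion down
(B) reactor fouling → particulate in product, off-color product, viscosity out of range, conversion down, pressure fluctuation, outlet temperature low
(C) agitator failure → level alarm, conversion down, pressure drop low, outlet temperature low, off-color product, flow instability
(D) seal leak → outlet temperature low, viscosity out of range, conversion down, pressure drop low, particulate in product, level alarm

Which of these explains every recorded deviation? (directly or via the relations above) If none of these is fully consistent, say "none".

B

Testing each hypothesis:
(A) heat-exchanger scaling — does not account for particulate in product
(B) reactor fouling — conversion down ✓; pressure drop low ✓ (through particulate in product → pressure drop low); level alarm ✓ (through particulate in product → level alarm); particulate in product ✓; off-color product ✓; outlet temperature low ✓; viscosity out of range ✓
(C) agitator failure — conversion down ✓; pressure drop low ✓; level alarm ✓; particulate in product ✗; off-color product ✓; outlet temperature low ✓; viscosity out of range ✗
(D) seal leak — conversion down ✓; pressure drop low ✓; level alarm ✓; particulate in product ✓; off-color product ✗; outlet temperature low ✓; viscosity out of range ✓
Only (B) is consistent with every observation.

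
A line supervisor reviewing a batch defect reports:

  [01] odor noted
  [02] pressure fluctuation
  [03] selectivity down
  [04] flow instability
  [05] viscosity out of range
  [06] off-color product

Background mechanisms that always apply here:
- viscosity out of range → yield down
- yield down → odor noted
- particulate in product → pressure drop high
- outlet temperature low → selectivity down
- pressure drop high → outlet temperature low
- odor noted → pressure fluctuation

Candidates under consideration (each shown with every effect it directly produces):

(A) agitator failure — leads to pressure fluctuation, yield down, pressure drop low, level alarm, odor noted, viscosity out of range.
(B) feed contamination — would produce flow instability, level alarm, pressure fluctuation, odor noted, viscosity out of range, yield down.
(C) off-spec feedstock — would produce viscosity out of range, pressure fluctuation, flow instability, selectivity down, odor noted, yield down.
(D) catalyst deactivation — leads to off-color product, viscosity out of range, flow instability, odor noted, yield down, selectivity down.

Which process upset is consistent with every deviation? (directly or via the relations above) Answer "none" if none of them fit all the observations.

Per-candidate check:
(A) agitator failure — does not account for selectivity down, flow instability, off-color product
(B) feed contamination — odor noted ✓; pressure fluctuation ✓; selectivity down ✗; flow instability ✓; viscosity out of range ✓; off-color product ✗
(C) off-spec feedstock — odor noted ✓; pressure fluctuation ✓; selectivity down ✓; flow instability ✓; viscosity out of range ✓; off-color product ✗
(D) catalyst deactivation — accounts for every observation (pressure fluctuation through odor noted → pressure fluctuation)
Only (D) is consistent with every observation.

D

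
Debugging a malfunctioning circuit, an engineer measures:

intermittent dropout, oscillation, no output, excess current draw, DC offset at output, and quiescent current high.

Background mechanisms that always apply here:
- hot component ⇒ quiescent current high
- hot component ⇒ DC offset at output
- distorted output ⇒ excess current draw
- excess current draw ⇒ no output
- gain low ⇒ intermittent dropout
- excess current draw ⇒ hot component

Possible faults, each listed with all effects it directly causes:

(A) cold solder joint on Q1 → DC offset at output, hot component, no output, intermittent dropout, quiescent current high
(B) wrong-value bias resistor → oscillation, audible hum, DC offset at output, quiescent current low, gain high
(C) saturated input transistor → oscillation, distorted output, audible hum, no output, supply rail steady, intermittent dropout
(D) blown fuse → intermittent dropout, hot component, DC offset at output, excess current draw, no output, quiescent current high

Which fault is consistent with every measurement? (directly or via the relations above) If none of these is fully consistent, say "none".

C

Testing each hypothesis:
(A) cold solder joint on Q1 — does not account for oscillation, excess current draw
(B) wrong-value bias resistor — fails on intermittent dropout, no output, excess current draw, quiescent current high (predicts quiescent current low, not quiescent current high)
(C) saturated input transistor — intermittent dropout yes; oscillation yes; no output yes; excess current draw yes (by distorted output → excess current draw); DC offset at output yes (by distorted output → excess current draw → hot component → DC offset at output); quiescent current high yes (by distorted output → excess current draw → hot component → quiescent current high)
(D) blown fuse — intermittent dropout yes; oscillation NO; no output yes; excess current draw yes; DC offset at output yes; quiescent current high yes
(C) alone accounts for all the evidence.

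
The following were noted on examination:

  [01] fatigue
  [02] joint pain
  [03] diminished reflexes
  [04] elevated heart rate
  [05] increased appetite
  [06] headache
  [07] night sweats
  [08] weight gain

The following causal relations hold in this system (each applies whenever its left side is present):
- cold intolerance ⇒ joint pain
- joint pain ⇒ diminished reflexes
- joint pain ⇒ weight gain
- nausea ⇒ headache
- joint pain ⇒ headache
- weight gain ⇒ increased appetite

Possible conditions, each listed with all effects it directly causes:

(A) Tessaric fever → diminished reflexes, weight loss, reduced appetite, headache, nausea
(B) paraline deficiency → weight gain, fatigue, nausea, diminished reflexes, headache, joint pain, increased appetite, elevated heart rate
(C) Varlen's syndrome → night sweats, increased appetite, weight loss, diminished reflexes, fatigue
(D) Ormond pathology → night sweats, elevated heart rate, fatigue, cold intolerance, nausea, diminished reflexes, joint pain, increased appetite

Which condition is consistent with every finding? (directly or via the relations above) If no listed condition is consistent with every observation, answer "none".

Checking each candidate against the observations:
(A) Tessaric fever — fatigue -; joint pain -; diminished reflexes +; elevated heart rate -; increased appetite -; headache +; night sweats -; weight gain -
(B) paraline deficiency — does not account for night sweats
(C) Varlen's syndrome — fatigue +; joint pain -; diminished reflexes +; elevated heart rate -; increased appetite +; headache -; night sweats +; weight gain -
(D) Ormond pathology — accounts for every observation (headache by joint pain → headache)
Only (D) is consistent with every observation.

D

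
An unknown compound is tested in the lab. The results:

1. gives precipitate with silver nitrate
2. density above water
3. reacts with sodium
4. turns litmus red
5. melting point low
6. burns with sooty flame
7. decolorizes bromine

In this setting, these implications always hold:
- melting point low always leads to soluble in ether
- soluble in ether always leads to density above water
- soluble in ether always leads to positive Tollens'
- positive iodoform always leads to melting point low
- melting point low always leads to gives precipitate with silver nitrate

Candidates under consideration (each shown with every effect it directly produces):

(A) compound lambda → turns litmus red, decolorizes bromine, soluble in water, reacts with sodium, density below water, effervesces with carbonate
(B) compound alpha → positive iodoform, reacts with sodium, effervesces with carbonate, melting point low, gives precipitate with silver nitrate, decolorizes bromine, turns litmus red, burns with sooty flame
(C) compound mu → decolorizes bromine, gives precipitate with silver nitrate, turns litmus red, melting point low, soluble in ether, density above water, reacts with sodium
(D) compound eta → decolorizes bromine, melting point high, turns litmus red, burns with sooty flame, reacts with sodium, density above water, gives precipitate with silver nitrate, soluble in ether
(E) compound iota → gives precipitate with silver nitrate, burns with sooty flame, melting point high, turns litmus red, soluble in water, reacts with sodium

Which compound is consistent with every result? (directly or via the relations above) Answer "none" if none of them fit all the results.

B

Checking each candidate against the observations:
(A) compound lambda — gives precipitate with silver nitrate miss; density above water miss; reacts with sodium match; turns litmus red match; melting point low miss; burns with sooty flame miss; decolorizes bromine match
(B) compound alpha — accounts for every observation (density above water through melting point low → soluble in ether → density above water)
(C) compound mu — does not account for burns with sooty flame
(D) compound eta — fails on melting point low (predicts melting point high, not melting point low)
(E) compound iota — gives precipitate with silver nitrate match; density above water miss; reacts with sodium match; turns litmus red match; melting point low miss; burns with sooty flame match; decolorizes bromine miss
Only (B) is consistent with every observation.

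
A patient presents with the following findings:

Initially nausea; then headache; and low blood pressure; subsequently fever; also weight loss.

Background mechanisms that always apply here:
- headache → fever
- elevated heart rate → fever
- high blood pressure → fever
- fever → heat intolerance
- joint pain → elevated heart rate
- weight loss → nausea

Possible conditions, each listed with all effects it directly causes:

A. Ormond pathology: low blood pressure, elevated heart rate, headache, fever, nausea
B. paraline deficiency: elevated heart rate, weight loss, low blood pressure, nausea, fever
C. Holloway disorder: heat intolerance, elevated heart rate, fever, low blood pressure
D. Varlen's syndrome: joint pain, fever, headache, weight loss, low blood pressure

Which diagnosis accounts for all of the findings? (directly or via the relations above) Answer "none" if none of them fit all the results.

Checking each candidate against the observations:
(A) Ormond pathology — nausea +; headache +; low blood pressure +; fever +; weight loss -
(B) paraline deficiency — nausea +; headache -; low blood pressure +; fever +; weight loss +
(C) Holloway disorder — does not account for nausea, headache, weight loss
(D) Varlen's syndrome — nausea + (by weight loss → nausea); headache +; low blood pressure +; fever +; weight loss +
(D) alone accounts for all the evidence.

D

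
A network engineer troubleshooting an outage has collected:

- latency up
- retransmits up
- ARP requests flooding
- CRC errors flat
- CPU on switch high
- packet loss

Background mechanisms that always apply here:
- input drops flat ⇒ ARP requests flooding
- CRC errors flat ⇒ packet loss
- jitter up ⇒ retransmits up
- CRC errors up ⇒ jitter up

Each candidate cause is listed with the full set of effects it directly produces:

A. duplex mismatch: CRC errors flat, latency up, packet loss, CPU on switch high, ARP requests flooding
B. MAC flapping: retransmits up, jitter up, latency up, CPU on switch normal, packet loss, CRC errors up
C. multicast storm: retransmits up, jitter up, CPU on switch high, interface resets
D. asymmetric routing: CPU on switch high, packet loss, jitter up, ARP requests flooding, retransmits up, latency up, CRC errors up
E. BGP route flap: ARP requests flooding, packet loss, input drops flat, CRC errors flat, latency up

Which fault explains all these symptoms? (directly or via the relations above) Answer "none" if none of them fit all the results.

none

Testing each hypothesis:
(A) duplex mismatch — latency up yes; retransmits up NO; ARP requests flooding yes; CRC errors flat yes; CPU on switch high yes; packet loss yes
(B) MAC flapping — fails on ARP requests flooding, CRC errors flat, CPU on switch high (predicts CRC errors up, not CRC errors flat; predicts CPU on switch normal, not CPU on switch high)
(C) multicast storm — does not account for latency up, ARP requests flooding, CRC errors flat, packet loss
(D) asymmetric routing — latency up yes; retransmits up yes; ARP requests flooding yes; CRC errors flat NO; CPU on switch high yes; packet loss yes
(E) BGP route flap — latency up yes; retransmits up NO; ARP requests flooding yes; CRC errors flat yes; CPU on switch high NO; packet loss yes
No candidate is consistent with all observations.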